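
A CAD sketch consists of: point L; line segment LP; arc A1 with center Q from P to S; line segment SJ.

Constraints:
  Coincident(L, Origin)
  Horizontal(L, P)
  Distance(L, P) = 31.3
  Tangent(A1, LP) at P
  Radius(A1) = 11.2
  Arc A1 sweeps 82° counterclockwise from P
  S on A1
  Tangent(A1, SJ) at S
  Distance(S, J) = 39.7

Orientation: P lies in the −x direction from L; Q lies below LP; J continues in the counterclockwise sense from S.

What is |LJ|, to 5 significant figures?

68.502

On A1, P sits at bearing 90° from Q; an 82° counterclockwise sweep puts S at bearing 172°, so S = Q + 11.2·(cos 172°, sin 172°) = (-42.391, -9.6413). Tangency of A1 to SJ means the radius QS is perpendicular to SJ, so SJ runs along (−sin 172°, cos 172°); with |SJ| = 39.7, J = (-47.916, -48.955). Then |LJ| = |J − L| = 68.502.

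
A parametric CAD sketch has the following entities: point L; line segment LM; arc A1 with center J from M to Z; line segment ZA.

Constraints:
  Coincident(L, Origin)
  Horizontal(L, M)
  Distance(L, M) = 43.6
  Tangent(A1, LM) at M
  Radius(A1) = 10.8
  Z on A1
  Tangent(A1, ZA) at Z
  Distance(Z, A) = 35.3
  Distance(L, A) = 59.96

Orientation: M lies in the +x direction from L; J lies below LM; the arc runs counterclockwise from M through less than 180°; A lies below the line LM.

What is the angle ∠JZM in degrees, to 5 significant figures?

41.593°

L is at the origin; LM is horizontal with |LM| = 43.6 and M on the +x side, so M = (43.600, 0.0000). Since A1 is tangent to LM there, JM ⟂ LM, so J = M + (0, -10.8) = (43.600, -10.800). Since JZ ⟂ ZA (tangency), |JA| = √(10.8² + 35.3²) = 36.915 regardless of where Z sits on A1. So A lies on both circle(L, 59.96) and circle(J, 36.915); the below-LM intersection is A = (37.064, -47.132). Z is the foot of the tangent from A: Z = (32.876, -12.081).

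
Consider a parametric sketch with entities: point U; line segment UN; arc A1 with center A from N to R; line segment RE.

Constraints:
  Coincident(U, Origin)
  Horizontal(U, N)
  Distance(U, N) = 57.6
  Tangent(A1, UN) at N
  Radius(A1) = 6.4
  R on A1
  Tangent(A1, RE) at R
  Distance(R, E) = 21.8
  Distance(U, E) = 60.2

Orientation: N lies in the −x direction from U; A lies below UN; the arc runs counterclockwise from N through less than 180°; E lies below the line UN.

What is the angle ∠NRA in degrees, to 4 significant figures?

30.92°

U is at the origin; UN is horizontal with |UN| = 57.6 and N on the −x side, so N = (-57.60, 0.000). A1 meets UN tangentially, so AN is at right angles to UN, so A = N + (0, -6.4) = (-57.60, -6.400). Since AR ⟂ RE (tangency), |AE| = √(6.4² + 21.8²) = 22.72 regardless of where R sits on A1. So E lies on both circle(U, 60.2) and circle(A, 22.72); the below-UN intersection is E = (-52.95, -28.64). R is the foot of the tangent from E: R = (-63.24, -9.421).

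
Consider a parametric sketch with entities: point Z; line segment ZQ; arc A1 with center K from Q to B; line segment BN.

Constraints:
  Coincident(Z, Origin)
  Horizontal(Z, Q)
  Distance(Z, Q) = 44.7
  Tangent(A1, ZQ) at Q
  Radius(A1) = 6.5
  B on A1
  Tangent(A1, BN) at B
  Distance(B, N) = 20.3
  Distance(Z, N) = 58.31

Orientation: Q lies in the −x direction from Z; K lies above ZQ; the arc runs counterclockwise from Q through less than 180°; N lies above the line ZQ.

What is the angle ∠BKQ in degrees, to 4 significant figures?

127.5°

Z is at the origin; ZQ is horizontal with |ZQ| = 44.7 and Q on the −x side, so Q = (-44.70, 0.000). A1 meets ZQ tangentially, so KQ is at right angles to ZQ, so K = Q + (0, 6.5) = (-44.70, 6.500). Since KB ⟂ BN (tangency), |KN| = √(6.5² + 20.3²) = 21.32 regardless of where B sits on A1. So N lies on both circle(Z, 58.31) and circle(K, 21.32); the above-ZQ intersection is N = (-51.91, 26.56). B is the foot of the tangent from N: B = (-39.55, 10.46).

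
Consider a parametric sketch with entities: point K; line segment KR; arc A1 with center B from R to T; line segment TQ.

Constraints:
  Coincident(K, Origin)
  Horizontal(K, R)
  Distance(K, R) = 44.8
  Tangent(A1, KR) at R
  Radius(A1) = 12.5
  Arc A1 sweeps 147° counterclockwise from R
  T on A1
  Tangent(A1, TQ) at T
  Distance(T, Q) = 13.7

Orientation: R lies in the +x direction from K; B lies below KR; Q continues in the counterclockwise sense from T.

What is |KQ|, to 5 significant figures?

58.098

K is at the origin; KR is horizontal with |KR| = 44.8 and R on the +x side, so R = (44.800, 0.0000). The tangent condition forces BR to be normal to KR, so B = R + (0, -12.5) = (44.800, -12.500). On A1, R sits at bearing 90° from B; a 147° counterclockwise sweep puts T at bearing 237°, so T = B + 12.5·(cos 237°, sin 237°) = (37.992, -22.983). Since A1 is tangent to TQ there, BT ⟂ TQ, so TQ runs along (−sin 237°, cos 237°); with |TQ| = 13.7, Q = (49.482, -30.445). Then |KQ| = |Q − K| = 58.098.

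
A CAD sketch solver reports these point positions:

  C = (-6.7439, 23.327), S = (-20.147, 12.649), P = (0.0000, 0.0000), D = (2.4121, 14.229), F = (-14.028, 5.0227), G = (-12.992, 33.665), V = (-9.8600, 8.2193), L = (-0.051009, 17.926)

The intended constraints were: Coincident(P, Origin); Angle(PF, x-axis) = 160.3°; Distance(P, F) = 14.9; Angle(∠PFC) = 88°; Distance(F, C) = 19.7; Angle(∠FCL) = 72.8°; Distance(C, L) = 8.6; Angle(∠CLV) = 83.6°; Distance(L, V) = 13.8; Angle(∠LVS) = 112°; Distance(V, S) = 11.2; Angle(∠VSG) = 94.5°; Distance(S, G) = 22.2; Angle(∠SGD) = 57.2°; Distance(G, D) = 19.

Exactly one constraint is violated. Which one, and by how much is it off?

Distance(G, D) = 19 — off by 5.80.

P = (0.00, 0.00) ✓; PF at 160.3° ✓; |PF| = 14.90 ✓; ∠PFC = 88.00° ✓; |FC| = 19.70 ✓; ∠FCL = 72.80° ✓; |CL| = 8.600 ✓; ∠CLV = 83.60° ✓; |LV| = 13.80 ✓; ∠LVS = 112.0° ✓; |VS| = 11.20 ✓; ∠VSG = 94.50° ✓; |SG| = 22.20 ✓; ∠SGD = 57.20° ✓; |GD| = 24.80 ✗.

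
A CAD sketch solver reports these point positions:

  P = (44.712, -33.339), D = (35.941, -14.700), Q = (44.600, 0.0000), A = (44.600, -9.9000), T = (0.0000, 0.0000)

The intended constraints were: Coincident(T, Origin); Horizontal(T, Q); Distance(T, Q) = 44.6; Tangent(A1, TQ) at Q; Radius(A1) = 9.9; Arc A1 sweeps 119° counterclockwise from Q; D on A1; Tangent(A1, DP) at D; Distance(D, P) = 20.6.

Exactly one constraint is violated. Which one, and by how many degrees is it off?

Tangent(A1, DP) at D — off by 3.80°.

T = (0.00, 0.00) ✓; T.y = 0.00, Q.y = 0.00 ✓; |TQ| = 44.60 ✓; ∠(AQ, QT) = 90.00° ✓; |AQ| = 9.900 ✓; bearing(A→D) − bearing(A→Q) = 119.0° ✓; |AD| = 9.900 ✓; ∠(AD, DP) = 93.80° ✗; |DP| = 20.60 ✓.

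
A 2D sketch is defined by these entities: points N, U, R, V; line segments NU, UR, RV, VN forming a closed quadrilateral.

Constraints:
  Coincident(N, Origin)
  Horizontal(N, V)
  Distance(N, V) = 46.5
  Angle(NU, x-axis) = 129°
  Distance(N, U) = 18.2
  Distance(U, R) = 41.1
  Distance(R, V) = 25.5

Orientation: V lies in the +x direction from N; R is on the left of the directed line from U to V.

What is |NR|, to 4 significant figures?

34.92

N is at the origin; NV is horizontal with |NV| = 46.5 and V in +x, so V = (46.5, 0). NU runs at 129.0° with |NU| = 18.2, so U = (-11.45, 14.14). R is determined by |UR| = 41.1 and |RV| = 25.5 together: it lies at the intersection of circle(U, 41.1) and circle(V, 25.5). With |UV| = 59.65, the foot of the radical line on UV is 38.54 from U and the perpendicular offset is √(41.1² − 38.54²) = 14.29. Taking the left-of-UV solution: R = (29.37, 18.89).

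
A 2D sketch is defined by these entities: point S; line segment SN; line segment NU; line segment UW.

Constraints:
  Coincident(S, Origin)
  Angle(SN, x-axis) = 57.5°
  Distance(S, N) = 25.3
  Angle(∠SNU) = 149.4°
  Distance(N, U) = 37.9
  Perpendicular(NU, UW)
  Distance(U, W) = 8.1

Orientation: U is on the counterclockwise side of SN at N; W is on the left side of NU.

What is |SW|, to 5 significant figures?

59.868

S is at the origin; SN runs at 57.5° with length 25.3, so N = 25.3·(cos 57.5°, sin 57.5°) = (13.594, 21.338). ∠SNU = 149.4°, so NU runs at 57.5° + (180° − 149.4°) = 88.100° from the x-axis; with |NU| = 37.9, U = N + 37.9·(cos 88.100°, sin 88.100°) = (14.850, 59.217). NU ⟂ UW; with |UW| = 8.1 on the left of NU, W = U + 8.1·(-0.99945, 0.033155) = (6.7547, 59.486). Then |SW| = |W − S| = 59.868.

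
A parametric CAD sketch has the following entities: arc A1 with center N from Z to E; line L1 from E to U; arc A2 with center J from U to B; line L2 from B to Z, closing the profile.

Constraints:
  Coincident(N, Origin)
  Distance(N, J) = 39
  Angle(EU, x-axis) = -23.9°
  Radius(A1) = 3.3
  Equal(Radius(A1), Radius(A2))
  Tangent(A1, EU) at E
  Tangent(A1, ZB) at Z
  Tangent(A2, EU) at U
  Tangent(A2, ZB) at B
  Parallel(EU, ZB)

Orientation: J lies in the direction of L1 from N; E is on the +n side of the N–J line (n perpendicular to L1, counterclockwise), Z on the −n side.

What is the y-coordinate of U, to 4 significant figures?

-12.78

Tangency of A1 to both parallel lines with radius 3.3 puts E and Z at N ± 3.3·n: E = (1.337, 3.017), Z = (-1.337, -3.017). Equal radii place U and B the same way about J: U = J + 3.3·n = (36.99, -12.78), B = J − 3.3·n = (34.32, -18.82). So U.y = -12.78.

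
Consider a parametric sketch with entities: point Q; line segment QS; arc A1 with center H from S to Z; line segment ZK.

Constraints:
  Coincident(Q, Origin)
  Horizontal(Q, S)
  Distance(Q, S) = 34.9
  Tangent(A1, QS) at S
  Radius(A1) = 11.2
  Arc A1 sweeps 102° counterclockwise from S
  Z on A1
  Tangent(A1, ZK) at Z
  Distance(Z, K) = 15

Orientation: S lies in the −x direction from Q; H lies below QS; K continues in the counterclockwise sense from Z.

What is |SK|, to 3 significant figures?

29.3

Q is at the origin; Q and S share the same y with |QS| = 34.9 and S on the −x side, so S = (-34.9, 0.00). Since A1 is tangent to QS there, HS ⟂ QS, so H = S + (0, -11.2) = (-34.9, -11.2). On A1, S sits at bearing 90° from H; a 102° counterclockwise sweep puts Z at bearing 192°, so Z = H + 11.2·(cos 192°, sin 192°) = (-45.9, -13.5). Tangency of A1 to ZK means the radius HZ is perpendicular to ZK, so ZK runs along (−sin 192°, cos 192°); with |ZK| = 15.0, K = (-42.7, -28.2). Then |SK| = |K − S| = 29.3.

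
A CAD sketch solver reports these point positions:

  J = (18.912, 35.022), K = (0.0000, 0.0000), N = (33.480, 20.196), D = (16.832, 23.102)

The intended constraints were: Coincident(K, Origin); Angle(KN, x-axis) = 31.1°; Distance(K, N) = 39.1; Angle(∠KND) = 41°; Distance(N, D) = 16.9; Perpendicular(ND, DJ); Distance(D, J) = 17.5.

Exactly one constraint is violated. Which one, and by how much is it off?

Distance(D, J) = 17.5 — off by 5.40.

K = (0.00, 0.00) ✓; KN at 31.10° ✓; |KN| = 39.10 ✓; ∠KND = 41.00° ✓; |ND| = 16.90 ✓; ∠(ND, DJ) = 90.00° ✓; |DJ| = 12.10 ✗.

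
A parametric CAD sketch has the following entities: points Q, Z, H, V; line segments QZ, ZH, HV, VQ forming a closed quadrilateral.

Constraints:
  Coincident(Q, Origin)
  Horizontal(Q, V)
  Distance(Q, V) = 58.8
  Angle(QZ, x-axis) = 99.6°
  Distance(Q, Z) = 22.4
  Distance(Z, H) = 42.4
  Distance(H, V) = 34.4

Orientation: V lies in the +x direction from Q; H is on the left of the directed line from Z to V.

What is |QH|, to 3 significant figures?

47.2

Checks: Q.y = 0.00, V.y = 0.00 ✓; |ZH| = 42.40 ✓; |HV| = 34.40 ✓.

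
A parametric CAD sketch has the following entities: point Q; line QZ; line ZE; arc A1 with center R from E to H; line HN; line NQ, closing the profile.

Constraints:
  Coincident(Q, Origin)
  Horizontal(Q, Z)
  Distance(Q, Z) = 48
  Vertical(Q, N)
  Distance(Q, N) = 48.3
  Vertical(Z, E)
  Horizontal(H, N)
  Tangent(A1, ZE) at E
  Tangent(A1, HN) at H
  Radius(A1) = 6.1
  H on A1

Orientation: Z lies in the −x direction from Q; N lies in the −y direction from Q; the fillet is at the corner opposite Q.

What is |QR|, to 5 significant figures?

59.468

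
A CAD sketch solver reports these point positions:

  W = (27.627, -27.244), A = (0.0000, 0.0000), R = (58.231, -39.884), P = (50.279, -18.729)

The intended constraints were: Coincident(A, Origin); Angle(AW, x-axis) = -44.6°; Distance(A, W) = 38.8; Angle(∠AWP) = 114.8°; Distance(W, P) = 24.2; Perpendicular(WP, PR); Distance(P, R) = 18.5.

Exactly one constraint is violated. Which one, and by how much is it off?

Distance(P, R) = 18.5 — off by 4.10.

A = (0.00, 0.00) ✓; AW at -44.60° ✓; |AW| = 38.80 ✓; ∠AWP = 114.8° ✓; |WP| = 24.20 ✓; ∠(WP, PR) = 90.00° ✓; |PR| = 22.60 ✗.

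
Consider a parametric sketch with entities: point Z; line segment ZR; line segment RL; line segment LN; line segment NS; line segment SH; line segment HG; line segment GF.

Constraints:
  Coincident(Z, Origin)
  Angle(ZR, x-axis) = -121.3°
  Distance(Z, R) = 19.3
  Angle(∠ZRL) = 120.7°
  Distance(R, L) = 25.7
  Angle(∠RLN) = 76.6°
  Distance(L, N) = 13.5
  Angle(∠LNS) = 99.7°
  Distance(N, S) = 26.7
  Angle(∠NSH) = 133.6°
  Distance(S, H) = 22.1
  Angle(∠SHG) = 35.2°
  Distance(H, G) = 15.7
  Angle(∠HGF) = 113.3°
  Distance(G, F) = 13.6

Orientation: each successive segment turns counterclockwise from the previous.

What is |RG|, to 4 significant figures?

3.427

∠NSH = 133.6° gives SH at 168.1° from the x-axis; with |SH| = 22.1, H = (-23.49, -2.981). ∠SHG = 35.2° gives HG at -47.10° from the x-axis; with |HG| = 15.7, G = (-12.80, -14.48). Then |RG| = |G − R| = 3.427.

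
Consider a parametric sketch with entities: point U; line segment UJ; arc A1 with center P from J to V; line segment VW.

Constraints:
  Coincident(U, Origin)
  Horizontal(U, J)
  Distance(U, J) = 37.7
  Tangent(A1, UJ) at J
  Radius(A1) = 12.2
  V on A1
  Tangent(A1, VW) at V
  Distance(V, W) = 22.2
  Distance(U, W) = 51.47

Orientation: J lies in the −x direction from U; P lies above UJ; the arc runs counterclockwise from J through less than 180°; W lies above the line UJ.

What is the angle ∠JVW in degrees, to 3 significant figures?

123°

Checks: |PV| = 12.20 ✓; ∠(PV, VW) = 90.00° ✓; |VW| = 22.20 ✓; |UW| = 51.47 ✓.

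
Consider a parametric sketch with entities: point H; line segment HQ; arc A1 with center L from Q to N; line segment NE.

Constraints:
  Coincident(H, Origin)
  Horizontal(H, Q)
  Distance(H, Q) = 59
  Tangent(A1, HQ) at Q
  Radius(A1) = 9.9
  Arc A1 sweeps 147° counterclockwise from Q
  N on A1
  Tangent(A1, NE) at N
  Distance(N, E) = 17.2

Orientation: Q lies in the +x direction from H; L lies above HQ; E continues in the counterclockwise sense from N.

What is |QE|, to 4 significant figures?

29.01

H is at the origin; H and Q share the same y with |HQ| = 59.0 and Q on the +x side, so Q = (59.00, 0.000). The tangent condition forces LQ to be normal to HQ, so L = Q + (0, 9.9) = (59.00, 9.900). On A1, Q sits at bearing -90° from L; a 147° counterclockwise sweep puts N at bearing 57°, so N = L + 9.9·(cos 57°, sin 57°) = (64.39, 18.20). Tangency of A1 to NE means the radius LN is perpendicular to NE, so NE runs along (−sin 57°, cos 57°); with |NE| = 17.2, E = (49.97, 27.57). Then |QE| = |E − Q| = 29.01.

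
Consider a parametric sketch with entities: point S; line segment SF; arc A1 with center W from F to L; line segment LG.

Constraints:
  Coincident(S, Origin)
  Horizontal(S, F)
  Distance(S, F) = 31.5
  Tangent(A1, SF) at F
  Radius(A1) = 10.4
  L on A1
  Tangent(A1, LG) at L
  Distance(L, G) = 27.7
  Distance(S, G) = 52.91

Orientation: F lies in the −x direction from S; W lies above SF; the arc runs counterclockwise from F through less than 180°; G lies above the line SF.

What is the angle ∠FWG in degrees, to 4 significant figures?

173.5°

Checks: |WL| = 10.40 ✓; ∠(WL, LG) = 90.00° ✓; |LG| = 27.70 ✓; |SG| = 52.91 ✓.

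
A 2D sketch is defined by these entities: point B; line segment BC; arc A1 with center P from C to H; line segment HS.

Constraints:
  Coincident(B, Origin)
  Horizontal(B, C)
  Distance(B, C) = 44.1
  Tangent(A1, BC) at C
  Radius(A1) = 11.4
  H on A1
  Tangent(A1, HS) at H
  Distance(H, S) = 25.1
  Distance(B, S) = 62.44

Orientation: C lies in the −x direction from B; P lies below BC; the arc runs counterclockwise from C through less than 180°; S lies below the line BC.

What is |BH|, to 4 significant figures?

56.95

Checks: B.y = 0.00, C.y = 0.00 ✓; |PH| = 11.40 ✓; ∠(PH, HS) = 90.00° ✓; |HS| = 25.10 ✓; |BS| = 62.44 ✓.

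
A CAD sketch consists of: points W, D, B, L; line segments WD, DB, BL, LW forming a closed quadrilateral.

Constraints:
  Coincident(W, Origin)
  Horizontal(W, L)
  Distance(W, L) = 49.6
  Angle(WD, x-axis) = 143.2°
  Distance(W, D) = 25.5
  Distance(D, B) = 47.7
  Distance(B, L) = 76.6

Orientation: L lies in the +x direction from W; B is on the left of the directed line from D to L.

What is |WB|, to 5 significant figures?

58.380

Checks: |DB| = 47.70 ✓; |BL| = 76.60 ✓.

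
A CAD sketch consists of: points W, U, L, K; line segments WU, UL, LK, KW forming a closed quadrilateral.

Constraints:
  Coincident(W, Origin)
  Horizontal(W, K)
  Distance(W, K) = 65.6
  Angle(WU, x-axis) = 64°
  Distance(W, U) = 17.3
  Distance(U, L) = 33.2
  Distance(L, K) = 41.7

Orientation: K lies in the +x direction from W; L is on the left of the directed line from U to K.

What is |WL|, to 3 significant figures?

48.1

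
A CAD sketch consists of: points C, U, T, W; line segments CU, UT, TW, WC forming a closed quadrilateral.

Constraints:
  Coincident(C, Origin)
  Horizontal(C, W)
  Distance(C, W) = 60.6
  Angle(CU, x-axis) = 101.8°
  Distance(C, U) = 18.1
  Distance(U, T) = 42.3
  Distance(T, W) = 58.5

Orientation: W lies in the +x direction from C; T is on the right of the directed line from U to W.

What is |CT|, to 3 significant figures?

24.2

Checks: |UT| = 42.30 ✓; |TW| = 58.50 ✓.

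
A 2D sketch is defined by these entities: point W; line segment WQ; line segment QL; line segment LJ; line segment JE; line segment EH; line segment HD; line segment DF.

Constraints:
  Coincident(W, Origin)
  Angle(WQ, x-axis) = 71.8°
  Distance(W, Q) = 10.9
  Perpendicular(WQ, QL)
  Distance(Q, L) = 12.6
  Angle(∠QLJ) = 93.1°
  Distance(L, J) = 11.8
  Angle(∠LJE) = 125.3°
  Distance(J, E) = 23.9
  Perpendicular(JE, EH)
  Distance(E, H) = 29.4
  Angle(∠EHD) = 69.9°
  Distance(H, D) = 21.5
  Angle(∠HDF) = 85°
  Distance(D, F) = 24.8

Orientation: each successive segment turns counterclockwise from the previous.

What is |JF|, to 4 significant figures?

14.24

W is at the origin; WQ runs at 71.8° with length 10.9, so Q = (3.404, 10.35). WQ is perpendicular to QL, so QL runs at 161.8°; with |QL| = 12.6, L = (-8.565, 14.29). ∠QLJ = 93.1° gives LJ at -111.3° from the x-axis; with |LJ| = 11.8, J = (-12.85, 3.296). ∠LJE = 125.3° gives JE at -56.60° from the x-axis; with |JE| = 23.9, E = (0.3049, -16.66). JE ⟂ EH, so EH runs at 33.40°; with |EH| = 29.4, H = (24.85, -0.4726). ∠EHD = 69.9° gives HD at 143.5° from the x-axis; with |HD| = 21.5, D = (7.567, 12.32). ∠HDF = 85.0° gives DF at -121.5° from the x-axis; with |DF| = 24.8, F = (-5.391, -8.829). Then |JF| = |F − J| = 14.24.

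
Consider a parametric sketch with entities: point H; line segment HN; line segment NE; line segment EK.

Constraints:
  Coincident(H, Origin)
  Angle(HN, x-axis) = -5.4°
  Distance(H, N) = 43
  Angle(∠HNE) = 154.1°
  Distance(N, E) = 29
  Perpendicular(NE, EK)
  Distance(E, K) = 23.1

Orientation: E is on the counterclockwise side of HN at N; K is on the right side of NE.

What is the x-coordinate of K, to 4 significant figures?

78.06

H is at the origin; HN runs at -5.4° with length 43.0, so N = 43.0·(cos -5.4°, sin -5.4°) = (42.81, -4.047). ∠HNE = 154.1°, so NE runs at -5.4° + (180° − 154.1°) = 20.50° from the x-axis; with |NE| = 29.0, E = N + 29.0·(cos 20.50°, sin 20.50°) = (69.97, 6.109). The perpendicularity gives EK at right angles to NE; with |EK| = 23.1 on the right of NE, K = E + 23.1·(0.3502, -0.9367) = (78.06, -15.53). So K.x = 78.06.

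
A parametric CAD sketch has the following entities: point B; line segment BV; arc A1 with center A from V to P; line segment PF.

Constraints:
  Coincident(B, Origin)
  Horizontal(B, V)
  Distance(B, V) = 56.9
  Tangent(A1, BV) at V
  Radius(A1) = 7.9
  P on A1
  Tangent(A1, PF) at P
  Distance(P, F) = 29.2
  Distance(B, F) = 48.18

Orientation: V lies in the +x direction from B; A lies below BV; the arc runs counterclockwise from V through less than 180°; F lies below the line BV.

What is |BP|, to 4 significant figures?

49.99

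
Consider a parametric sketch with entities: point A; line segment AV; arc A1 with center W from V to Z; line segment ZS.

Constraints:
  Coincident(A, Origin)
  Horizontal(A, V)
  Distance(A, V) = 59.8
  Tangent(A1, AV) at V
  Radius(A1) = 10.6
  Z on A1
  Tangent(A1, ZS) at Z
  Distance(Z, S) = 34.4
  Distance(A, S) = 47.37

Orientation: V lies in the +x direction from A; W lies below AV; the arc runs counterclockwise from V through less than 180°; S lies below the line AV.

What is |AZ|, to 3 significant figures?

51.0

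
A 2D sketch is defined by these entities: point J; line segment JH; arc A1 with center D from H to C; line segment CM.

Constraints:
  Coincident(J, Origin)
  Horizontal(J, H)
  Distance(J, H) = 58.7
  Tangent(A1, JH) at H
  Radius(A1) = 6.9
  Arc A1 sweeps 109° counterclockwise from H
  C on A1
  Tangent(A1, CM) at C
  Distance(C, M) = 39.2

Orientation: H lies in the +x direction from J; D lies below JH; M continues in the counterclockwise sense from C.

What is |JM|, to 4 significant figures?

79.70

J is at the origin; J and H share the same y with |JH| = 58.7 and H on the +x side, so H = (58.70, 0.000). A1 meets JH tangentially, so DH is at right angles to JH, so D = H + (0, -6.9) = (58.70, -6.900). On A1, H sits at bearing 90° from D; a 109° counterclockwise sweep puts C at bearing 199°, so C = D + 6.9·(cos 199°, sin 199°) = (52.18, -9.146). Tangency of A1 to CM means the radius DC is perpendicular to CM, so CM runs along (−sin 199°, cos 199°); with |CM| = 39.2, M = (64.94, -46.21). Then |JM| = |M − J| = 79.70.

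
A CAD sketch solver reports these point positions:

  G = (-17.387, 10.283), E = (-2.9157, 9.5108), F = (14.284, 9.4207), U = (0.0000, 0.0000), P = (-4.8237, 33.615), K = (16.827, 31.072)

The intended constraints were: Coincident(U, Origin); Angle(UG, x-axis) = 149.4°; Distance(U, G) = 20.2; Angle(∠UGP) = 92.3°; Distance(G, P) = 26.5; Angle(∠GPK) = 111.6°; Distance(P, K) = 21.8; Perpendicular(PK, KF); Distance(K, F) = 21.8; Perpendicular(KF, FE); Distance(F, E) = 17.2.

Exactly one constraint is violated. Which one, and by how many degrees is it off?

Perpendicular(KF, FE) — off by 6.40°.

U = (0.00, 0.00) ✓; UG at 149.4° ✓; |UG| = 20.20 ✓; ∠UGP = 92.30° ✓; |GP| = 26.50 ✓; ∠GPK = 111.6° ✓; |PK| = 21.80 ✓; ∠(PK, KF) = 90.00° ✓; |KF| = 21.80 ✓; ∠(KF, FE) = 83.60° ✗; |FE| = 17.20 ✓.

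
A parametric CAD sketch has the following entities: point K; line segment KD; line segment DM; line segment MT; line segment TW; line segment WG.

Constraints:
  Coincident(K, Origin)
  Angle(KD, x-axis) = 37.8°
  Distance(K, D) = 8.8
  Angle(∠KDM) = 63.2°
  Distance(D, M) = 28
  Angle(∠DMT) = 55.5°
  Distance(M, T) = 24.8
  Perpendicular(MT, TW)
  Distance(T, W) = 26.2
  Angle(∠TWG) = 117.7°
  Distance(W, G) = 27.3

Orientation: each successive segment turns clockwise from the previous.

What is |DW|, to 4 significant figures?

9.471

∠DMT = 55.5° gives MT at 156.5° from the x-axis; with |MT| = 24.8, T = (-10.45, -12.20). The perpendicularity gives TW at right angles to MT, so TW runs at 66.50°; with |TW| = 26.2, W = (0.0001517, 11.82). Then |DW| = |W − D| = 9.471.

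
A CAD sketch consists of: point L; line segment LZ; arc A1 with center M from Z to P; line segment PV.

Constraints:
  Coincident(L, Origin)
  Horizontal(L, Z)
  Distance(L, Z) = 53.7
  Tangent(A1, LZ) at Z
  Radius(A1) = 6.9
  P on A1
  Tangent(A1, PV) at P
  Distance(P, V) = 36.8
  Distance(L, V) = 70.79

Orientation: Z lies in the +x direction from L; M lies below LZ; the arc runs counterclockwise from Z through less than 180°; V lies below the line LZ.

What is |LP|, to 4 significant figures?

47.73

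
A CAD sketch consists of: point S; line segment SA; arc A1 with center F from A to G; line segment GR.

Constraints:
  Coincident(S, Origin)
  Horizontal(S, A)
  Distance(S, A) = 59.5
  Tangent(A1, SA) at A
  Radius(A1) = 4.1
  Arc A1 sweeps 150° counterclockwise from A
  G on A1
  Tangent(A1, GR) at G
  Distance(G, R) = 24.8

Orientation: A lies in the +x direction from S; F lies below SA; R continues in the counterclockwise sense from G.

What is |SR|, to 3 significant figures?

81.4

S is at the origin; S and A share the same y with |SA| = 59.5 and A on the +x side, so A = (59.5, 0.00). Since A1 is tangent to SA there, FA ⟂ SA, so F = A + (0, -4.1) = (59.5, -4.10). On A1, A sits at bearing 90° from F; a 150° counterclockwise sweep puts G at bearing 240°, so G = F + 4.1·(cos 240°, sin 240°) = (57.4, -7.65). A1 meets GR tangentially, so FG is at right angles to GR, so GR runs along (−sin 240°, cos 240°); with |GR| = 24.8, R = (78.9, -20.1). Then |SR| = |R − S| = 81.4.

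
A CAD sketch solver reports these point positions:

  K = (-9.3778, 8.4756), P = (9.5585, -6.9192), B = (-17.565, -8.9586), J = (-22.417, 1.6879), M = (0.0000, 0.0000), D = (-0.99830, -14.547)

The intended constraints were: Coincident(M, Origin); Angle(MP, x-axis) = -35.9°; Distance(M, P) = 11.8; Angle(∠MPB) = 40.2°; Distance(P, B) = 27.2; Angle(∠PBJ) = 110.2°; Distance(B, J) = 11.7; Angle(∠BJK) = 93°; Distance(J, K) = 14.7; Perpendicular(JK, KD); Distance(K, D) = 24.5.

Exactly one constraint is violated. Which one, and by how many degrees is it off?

Perpendicular(JK, KD) — off by 7.50°.

M = (0.00, 0.00) ✓; MP at -35.90° ✓; |MP| = 11.80 ✓; ∠MPB = 40.20° ✓; |PB| = 27.20 ✓; ∠PBJ = 110.2° ✓; |BJ| = 11.70 ✓; ∠BJK = 93.00° ✓; |JK| = 14.70 ✓; ∠(JK, KD) = 97.50° ✗; |KD| = 24.50 ✓.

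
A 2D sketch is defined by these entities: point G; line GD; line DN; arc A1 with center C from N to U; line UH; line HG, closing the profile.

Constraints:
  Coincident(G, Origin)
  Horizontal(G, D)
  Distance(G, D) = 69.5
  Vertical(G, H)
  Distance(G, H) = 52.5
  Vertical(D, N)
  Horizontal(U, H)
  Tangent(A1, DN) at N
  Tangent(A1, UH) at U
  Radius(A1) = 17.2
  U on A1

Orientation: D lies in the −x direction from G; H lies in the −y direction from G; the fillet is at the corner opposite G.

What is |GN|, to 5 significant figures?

77.951

G is at the origin; G and D share the same y with |GD| = 69.5 and D on the −x side, so D = (-69.500, 0.0000). GH is vertical with |GH| = 52.5 and H on the −y side, so H = (0.0000, -52.500). The virtual corner opposite G is at (-69.500, -52.500). Tangency of A1 to DN means the radius CN is perpendicular to DN and the tangent condition forces CU to be normal to UH, with radius 17.2, so the center C sits 17.2 in from both sides at C = (-52.300, -35.300). That places the tangent points at N = (-69.500, -35.300) on DN and U = (-52.300, -52.500) on UH. Then |GN| = |N − G| = 77.951.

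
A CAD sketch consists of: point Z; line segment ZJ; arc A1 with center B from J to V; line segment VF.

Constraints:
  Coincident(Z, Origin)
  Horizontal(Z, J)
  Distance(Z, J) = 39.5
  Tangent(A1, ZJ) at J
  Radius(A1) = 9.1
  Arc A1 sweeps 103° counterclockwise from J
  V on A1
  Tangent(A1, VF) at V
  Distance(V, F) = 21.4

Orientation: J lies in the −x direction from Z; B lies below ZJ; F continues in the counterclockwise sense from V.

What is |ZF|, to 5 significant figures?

54.044

Z is at the origin; Z and J share the same y with |ZJ| = 39.5 and J on the −x side, so J = (-39.500, 0.0000). The tangent condition forces BJ to be normal to ZJ, so B = J + (0, -9.1) = (-39.500, -9.1000). On A1, J sits at bearing 90° from B; a 103° counterclockwise sweep puts V at bearing 193°, so V = B + 9.1·(cos 193°, sin 193°) = (-48.367, -11.147). The tangent condition forces BV to be normal to VF, so VF runs along (−sin 193°, cos 193°); with |VF| = 21.4, F = (-43.553, -31.999). Then |ZF| = |F − Z| = 54.044.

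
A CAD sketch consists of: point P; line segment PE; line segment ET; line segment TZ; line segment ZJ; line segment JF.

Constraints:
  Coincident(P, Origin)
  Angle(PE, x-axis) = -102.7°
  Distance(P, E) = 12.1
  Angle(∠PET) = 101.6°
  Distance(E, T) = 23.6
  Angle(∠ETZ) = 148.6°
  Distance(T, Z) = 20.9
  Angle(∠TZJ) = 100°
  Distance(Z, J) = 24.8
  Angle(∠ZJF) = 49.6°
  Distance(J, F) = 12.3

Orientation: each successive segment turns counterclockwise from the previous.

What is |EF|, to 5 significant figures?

35.239

P is at the origin; PE runs at -102.7° with length 12.1, so E = (-2.6601, -11.804). ∠PET = 101.6° gives ET at -24.300° from the x-axis; with |ET| = 23.6, T = (18.849, -21.516). ∠ETZ = 148.6° gives TZ at 7.1000° from the x-axis; with |TZ| = 20.9, Z = (39.589, -18.932). ∠TZJ = 100.0° gives ZJ at 87.100° from the x-axis; with |ZJ| = 24.8, J = (40.843, 5.8358). ∠ZJF = 49.6° gives JF at -142.50° from the x-axis; with |JF| = 12.3, F = (31.085, -1.6520). Then |EF| = |F − E| = 35.239.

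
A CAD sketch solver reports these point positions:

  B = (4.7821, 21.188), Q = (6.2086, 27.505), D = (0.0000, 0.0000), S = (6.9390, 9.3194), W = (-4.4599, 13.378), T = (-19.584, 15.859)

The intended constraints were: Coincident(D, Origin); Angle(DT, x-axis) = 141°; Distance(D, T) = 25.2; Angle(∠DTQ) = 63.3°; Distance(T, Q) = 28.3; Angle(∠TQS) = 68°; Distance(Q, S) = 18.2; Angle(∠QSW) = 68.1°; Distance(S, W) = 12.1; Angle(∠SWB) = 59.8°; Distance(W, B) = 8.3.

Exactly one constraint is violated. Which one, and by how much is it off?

Distance(W, B) = 8.3 — off by 3.80.

D = (0.00, 0.00) ✓; DT at 141.0° ✓; |DT| = 25.20 ✓; ∠DTQ = 63.30° ✓; |TQ| = 28.30 ✓; ∠TQS = 68.00° ✓; |QS| = 18.20 ✓; ∠QSW = 68.10° ✓; |SW| = 12.10 ✓; ∠SWB = 59.80° ✓; |WB| = 12.10 ✗.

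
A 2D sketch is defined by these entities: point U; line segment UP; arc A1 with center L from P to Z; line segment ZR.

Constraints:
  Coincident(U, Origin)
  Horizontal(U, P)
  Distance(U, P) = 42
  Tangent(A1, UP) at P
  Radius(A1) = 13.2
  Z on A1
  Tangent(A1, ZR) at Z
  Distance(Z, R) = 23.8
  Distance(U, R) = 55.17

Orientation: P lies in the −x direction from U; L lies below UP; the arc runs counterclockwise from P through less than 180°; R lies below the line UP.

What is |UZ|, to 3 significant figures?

56.6

U is at the origin; U and P share the same y with |UP| = 42.0 and P on the −x side, so P = (-42.0, 0.00). The tangent condition forces LP to be normal to UP, so L = P + (0, -13.2) = (-42.0, -13.2). Since LZ ⟂ ZR (tangency), |LR| = √(13.2² + 23.8²) = 27.2 regardless of where Z sits on A1. So R lies on both circle(U, 55.17) and circle(L, 27.2); the below-UP intersection is R = (-37.9, -40.1). Z is the foot of the tangent from R: Z = (-52.4, -21.3).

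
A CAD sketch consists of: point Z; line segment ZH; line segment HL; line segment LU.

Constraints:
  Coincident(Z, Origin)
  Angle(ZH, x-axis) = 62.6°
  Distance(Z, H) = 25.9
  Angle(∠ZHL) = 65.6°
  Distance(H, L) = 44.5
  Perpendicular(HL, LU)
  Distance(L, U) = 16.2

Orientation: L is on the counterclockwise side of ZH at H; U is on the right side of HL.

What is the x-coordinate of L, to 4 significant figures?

-32.52

Z is at the origin; ZH runs at 62.6° with length 25.9, so H = 25.9·(cos 62.6°, sin 62.6°) = (11.92, 22.99). ∠ZHL = 65.6°, so HL runs at 62.6° + (180° − 65.6°) = 177.0° from the x-axis; with |HL| = 44.5, L = H + 44.5·(cos 177.0°, sin 177.0°) = (-32.52, 25.32). So L.x = -32.52.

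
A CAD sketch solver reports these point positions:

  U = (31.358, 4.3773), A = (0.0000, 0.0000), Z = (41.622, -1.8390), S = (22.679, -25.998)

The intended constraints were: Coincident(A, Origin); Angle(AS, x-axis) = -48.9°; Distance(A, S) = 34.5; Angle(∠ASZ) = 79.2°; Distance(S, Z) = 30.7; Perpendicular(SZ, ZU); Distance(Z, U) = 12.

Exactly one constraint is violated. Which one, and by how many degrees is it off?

Perpendicular(SZ, ZU) — off by 6.90°.

A = (0.00, 0.00) ✓; AS at -48.90° ✓; |AS| = 34.50 ✓; ∠ASZ = 79.20° ✓; |SZ| = 30.70 ✓; ∠(SZ, ZU) = 96.90° ✗; |ZU| = 12.00 ✓.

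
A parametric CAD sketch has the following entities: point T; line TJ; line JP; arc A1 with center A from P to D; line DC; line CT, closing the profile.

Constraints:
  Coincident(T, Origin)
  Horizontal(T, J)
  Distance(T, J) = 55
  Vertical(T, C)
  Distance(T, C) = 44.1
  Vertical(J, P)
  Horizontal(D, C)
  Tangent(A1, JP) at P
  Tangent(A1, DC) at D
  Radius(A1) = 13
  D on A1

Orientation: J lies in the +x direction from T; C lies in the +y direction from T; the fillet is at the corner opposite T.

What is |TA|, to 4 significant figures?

52.26

T is at the origin; T and J share the same y with |TJ| = 55.0 and J on the +x side, so J = (55.00, 0.000). T and C share the same x with |TC| = 44.1 and C on the +y side, so C = (0.000, 44.10). The virtual corner opposite T is at (55.00, 44.10). A1 meets JP tangentially, so AP is at right angles to JP and A1 meets DC tangentially, so AD is at right angles to DC, with radius 13.0, so the center A sits 13.0 in from both sides at A = (42.00, 31.10). Then |TA| = |A − T| = 52.26.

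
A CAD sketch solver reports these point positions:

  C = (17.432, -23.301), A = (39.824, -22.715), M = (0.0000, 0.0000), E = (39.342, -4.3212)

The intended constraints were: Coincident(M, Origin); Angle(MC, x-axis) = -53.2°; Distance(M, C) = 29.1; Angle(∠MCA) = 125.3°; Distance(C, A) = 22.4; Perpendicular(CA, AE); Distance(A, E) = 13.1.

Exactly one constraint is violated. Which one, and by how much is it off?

Distance(A, E) = 13.1 — off by 5.30.

M = (0.00, 0.00) ✓; MC at -53.20° ✓; |MC| = 29.10 ✓; ∠MCA = 125.3° ✓; |CA| = 22.40 ✓; ∠(CA, AE) = 90.00° ✓; |AE| = 18.40 ✗.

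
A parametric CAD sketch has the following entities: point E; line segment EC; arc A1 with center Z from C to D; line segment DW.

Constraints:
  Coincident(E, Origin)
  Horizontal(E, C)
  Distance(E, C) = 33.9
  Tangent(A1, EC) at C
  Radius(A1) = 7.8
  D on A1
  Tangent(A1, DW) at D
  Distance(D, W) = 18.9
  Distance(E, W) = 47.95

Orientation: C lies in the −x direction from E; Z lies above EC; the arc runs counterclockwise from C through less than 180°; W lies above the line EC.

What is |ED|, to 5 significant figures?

30.435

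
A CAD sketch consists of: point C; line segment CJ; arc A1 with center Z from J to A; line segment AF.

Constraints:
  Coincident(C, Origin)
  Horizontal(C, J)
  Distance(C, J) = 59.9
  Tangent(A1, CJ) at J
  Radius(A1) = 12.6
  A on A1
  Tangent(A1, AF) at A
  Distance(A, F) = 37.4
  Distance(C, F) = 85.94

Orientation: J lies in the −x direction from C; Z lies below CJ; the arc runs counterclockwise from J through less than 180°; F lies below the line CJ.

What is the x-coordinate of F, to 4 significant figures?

-69.21

Checks: ∠(ZJ, JC) = 90.00° ✓; |ZJ| = 12.60 ✓; |ZA| = 12.60 ✓; ∠(ZA, AF) = 90.00° ✓; |AF| = 37.40 ✓; |CF| = 85.94 ✓.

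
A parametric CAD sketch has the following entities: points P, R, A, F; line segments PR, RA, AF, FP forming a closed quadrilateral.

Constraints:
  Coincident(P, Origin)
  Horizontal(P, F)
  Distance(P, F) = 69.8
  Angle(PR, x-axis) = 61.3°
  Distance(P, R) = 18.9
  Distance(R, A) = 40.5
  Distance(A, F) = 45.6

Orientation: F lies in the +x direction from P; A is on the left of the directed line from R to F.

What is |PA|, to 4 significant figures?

57.62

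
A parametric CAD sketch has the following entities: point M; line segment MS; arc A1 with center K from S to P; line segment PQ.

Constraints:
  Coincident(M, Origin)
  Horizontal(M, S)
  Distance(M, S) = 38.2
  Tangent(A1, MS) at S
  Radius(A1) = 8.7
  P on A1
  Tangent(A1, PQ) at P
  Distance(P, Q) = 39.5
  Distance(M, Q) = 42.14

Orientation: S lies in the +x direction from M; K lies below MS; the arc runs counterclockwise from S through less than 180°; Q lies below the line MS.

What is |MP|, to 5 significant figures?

30.794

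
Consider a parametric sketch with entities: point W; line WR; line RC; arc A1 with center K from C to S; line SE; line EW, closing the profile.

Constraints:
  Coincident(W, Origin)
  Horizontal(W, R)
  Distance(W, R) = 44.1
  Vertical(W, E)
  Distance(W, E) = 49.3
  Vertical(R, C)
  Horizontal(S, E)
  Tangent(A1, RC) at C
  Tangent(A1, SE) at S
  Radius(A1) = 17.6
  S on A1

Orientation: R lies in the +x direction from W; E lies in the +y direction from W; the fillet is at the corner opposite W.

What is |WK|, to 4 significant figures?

41.32

WE is vertical with |WE| = 49.3 and E on the +y side, so E = (0.000, 49.30). The virtual corner opposite W is at (44.10, 49.30). Tangency of A1 to RC means the radius KC is perpendicular to RC and tangency of A1 to SE means the radius KS is perpendicular to SE, with radius 17.6, so the center K sits 17.6 in from both sides at K = (26.50, 31.70). Then |WK| = |K − W| = 41.32.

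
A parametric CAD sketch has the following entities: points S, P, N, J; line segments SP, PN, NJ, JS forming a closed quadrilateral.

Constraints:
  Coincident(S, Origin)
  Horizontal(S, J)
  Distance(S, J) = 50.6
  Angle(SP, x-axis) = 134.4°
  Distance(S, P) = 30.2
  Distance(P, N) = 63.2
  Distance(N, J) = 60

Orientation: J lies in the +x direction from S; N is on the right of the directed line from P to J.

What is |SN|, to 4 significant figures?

36.90

S is at the origin; SJ is horizontal with |SJ| = 50.6 and J in +x, so J = (50.6, 0). SP runs at 134.4° with |SP| = 30.2, so P = (-21.13, 21.58). N is determined by |PN| = 63.2 and |NJ| = 60.0 together: it lies at the intersection of circle(P, 63.2) and circle(J, 60.0). With |PJ| = 74.90, the foot of the radical line on PJ is 40.08 from P and the perpendicular offset is √(63.2² − 40.08²) = 48.86. Taking the right-of-PJ solution: N = (3.180, -36.76).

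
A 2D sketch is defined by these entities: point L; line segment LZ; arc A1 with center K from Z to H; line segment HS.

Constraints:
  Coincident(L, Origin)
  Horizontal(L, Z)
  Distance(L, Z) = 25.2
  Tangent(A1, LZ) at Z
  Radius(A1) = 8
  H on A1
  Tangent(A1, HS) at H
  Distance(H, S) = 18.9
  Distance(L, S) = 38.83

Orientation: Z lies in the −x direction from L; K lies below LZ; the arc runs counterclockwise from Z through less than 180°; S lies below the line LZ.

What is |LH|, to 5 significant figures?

34.436

Checks: L.y = 0.00, Z.y = 0.00 ✓; |KH| = 8.000 ✓; ∠(KH, HS) = 90.00° ✓; |HS| = 18.90 ✓; |LS| = 38.83 ✓.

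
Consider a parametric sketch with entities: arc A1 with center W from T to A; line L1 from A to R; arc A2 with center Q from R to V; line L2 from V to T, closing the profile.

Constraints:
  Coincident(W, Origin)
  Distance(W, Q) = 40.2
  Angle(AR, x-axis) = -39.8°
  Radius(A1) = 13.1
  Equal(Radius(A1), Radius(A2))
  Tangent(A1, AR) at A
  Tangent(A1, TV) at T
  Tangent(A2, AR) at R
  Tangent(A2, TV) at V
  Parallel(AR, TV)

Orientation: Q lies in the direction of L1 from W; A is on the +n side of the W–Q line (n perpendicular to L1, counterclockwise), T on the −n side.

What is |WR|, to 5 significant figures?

42.281

The slot axis is L1's direction at -39.8°, so u = (cos -39.8°, sin -39.8°) = (0.76828, -0.64011) and n = (−sin -39.8°, cos -39.8°) = (0.64011, 0.76828). W is at the origin and Q lies 40.2 along u from W, so Q = 40.2·u = (30.885, -25.732). Tangency of A1 to both parallel lines with radius 13.1 puts A and T at W ± 13.1·n: A = (8.3854, 10.065), T = (-8.3854, -10.065). Equal radii place R and V the same way about Q: R = Q + 13.1·n = (39.270, -15.668), V = Q − 13.1·n = (22.500, -35.797). Then |WR| = |R − W| = 42.281.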